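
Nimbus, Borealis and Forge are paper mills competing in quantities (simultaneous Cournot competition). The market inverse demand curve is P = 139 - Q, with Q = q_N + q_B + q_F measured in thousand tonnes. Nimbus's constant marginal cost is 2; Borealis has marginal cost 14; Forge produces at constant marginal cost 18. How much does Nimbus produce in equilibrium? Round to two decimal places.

Nimbus's profit: π_N = (139 - Q)q_N - (2q_N). Setting ∂π_N/∂q_N = 0: 137 - 2q_N - (q_B + q_F) = 0.
Borealis's first-order condition: 125 - 2q_B - (q_N + q_F) = 0.
Forge's first-order condition: 121 - 2q_F - (q_N + q_B) = 0.
Summing all 3 equations gives 383 − 4Q = 0, hence Q = 383/4.
Back-substituting: q_N = (137 − 383/4) = 165/4, q_B = (125 − 383/4) = 117/4, q_F = (121 − 383/4) = 101/4.

41.25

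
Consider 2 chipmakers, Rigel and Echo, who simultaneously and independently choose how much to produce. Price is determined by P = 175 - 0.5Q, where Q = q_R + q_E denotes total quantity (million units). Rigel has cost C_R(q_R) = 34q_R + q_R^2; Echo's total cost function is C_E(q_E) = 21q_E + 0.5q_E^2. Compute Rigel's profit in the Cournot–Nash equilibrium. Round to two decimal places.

1906.62

Rigel's profit: π_R = (175 - 0.5Q)q_R - (34q_R + q_R²). Setting ∂π_R/∂q_R = 0: 141 - 3q_R - (1/2)(q_E) = 0.
Echo's profit: π_E = (175 - 0.5Q)q_E - (21q_E + (1/2)q_E²). Setting ∂π_E/∂q_E = 0: 154 - 2q_E - (1/2)(q_R) = 0.
Best responses: q_R = (141 - (1/2)q_E)/3, q_E = (154 - (1/2)q_R)/2.
Solving the pair: q_R = 820/23, q_E = 1566/23.
Price P = 175 - (1/2)·103.7391 = 123.1304.
Rigel's profit: 123.1304·(820/23) - 34·(820/23) - (820/23)² = 1906.6163.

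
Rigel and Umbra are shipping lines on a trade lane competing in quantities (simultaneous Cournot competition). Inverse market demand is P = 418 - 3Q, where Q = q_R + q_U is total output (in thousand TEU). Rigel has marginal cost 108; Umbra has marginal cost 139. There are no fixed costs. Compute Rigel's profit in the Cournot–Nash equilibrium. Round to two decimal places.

Rigel's profit: π_R = (418 - 3Q)q_R - (108q_R). Setting ∂π_R/∂q_R = 0: 310 - 6q_R - 3(q_U) = 0.
Umbra's profit: π_U = (418 - 3Q)q_U - (139q_U). Setting ∂π_U/∂q_U = 0: 279 - 6q_U - 3(q_R) = 0.
So q_R = (310 - 3q_U)/6 and q_U = (279 - 3q_R)/6.
Substituting one into the other gives q_R = 341/9 and q_U = 248/9.
Price P = 418 - 3·(589/9) = 665/3.
Rigel's profit: (665/3 - 108)·(341/9) = 4306.7037.

4306.70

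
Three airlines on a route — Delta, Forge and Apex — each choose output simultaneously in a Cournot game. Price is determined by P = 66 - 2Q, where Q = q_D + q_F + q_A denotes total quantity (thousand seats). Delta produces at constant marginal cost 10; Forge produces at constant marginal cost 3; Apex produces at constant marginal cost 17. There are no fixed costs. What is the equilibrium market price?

Delta's profit: π_D = (66 - 2Q)q_D - (10q_D). Setting ∂π_D/∂q_D = 0: 56 - 4q_D - 2(q_F + q_A) = 0.
Forge's first-order condition: 63 - 4q_F - 2(q_D + q_A) = 0.
Apex's profit: π_A = (66 - 2Q)q_A - (17q_A). Setting ∂π_A/∂q_A = 0: 49 - 4q_A - 2(q_D + q_F) = 0.
Summing all 3 equations gives 168 − 8Q = 0, hence Q = 21.
Back-substituting: q_D = (56 − 42)/2 = 7, q_F = (63 − 42)/2 = 21/2, q_A = (49 − 42)/2 = 7/2.
Total output Q = 21, so price P = 66 - 2·21 = 24.

24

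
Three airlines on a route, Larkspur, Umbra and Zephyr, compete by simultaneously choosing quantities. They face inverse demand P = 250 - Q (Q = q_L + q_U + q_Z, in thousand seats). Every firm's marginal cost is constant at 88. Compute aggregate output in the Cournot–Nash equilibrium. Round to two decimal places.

121.50

A representative firm's profit is π_i = q_i(250 - Q) - 88q_i.
Setting ∂π_i/∂q_i = 0 with rivals' quantities fixed: 162 - 2q_i - Σ_{j≠i} q_j = 0.
With identical firms every q_j equals q_i, so Σ_{j≠i} q_j = 2q_i and 162 = 4q_i, giving q_i = 81/2.
Total output Q = 81/2 + 81/2 + 81/2 = 243/2.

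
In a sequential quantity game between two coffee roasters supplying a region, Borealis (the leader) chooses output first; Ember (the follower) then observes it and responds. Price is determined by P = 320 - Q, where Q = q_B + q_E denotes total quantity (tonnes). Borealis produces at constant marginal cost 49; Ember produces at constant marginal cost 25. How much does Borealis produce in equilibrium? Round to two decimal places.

123.50

Solve by backward induction. Given q_B, the follower Ember maximises π_E = (320 - q_B - q_E)q_E - 25q_E.
Follower FOC: 295 - q_B - 2q_E = 0, so q_E(q_B) = (295 - q_B)/2.
Borealis substitutes q_E(q_B) into its own profit: π_B = q_B(320 - q_B - (295 - q_B)/2) - 49q_B = (345/2 - (1/2)q_B)q_B - 49q_B.
Leader FOC: 247/2 - q_B = 0, so q_B = 247/2.
Then q_E = (295 - 247/2)/2 = 343/4.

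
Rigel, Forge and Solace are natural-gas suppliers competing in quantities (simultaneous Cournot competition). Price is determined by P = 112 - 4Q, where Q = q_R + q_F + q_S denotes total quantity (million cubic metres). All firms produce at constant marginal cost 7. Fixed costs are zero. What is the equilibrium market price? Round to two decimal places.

Each firm earns π_i = (112 - 4Q)q_i - 7q_i.
Setting ∂π_i/∂q_i = 0 with rivals' quantities fixed: 105 - 8q_i - 4·Σ_{j≠i} q_j = 0.
By symmetry each firm produces the same amount; substituting Σ_{j≠i} q_j = 2q_i yields q_i = 105/16.
Total output Q = 315/16, so price P = 112 - 4·(315/16) = 133/4.

33.25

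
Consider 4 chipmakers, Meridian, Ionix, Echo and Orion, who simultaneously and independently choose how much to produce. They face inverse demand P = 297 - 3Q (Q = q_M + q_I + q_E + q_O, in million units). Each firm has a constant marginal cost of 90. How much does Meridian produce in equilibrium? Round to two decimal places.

A representative firm's profit is π_i = q_i(297 - 3Q) - 90q_i.
First-order condition (treating rivals' output as given): 207 - 6q_i - 3·Σ_{j≠i} q_j = 0.
With identical firms every q_j equals q_i, so Σ_{j≠i} q_j = 3q_i and 207 = 15q_i, giving q_i = 69/5.

13.80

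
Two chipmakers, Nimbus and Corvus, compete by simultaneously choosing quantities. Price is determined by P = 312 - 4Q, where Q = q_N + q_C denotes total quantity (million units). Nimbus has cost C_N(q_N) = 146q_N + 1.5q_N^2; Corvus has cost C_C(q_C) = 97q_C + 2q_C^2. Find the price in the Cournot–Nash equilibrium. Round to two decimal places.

214.31

Nimbus's profit: π_N = (312 - 4Q)q_N - (146q_N + (3/2)q_N²). Setting ∂π_N/∂q_N = 0: 166 - 11q_N - 4(q_C) = 0.
Corvus's profit: π_C = (312 - 4Q)q_C - (97q_C + 2q_C²). Setting ∂π_C/∂q_C = 0: 215 - 12q_C - 4(q_N) = 0.
Best responses: q_N = (166 - 4q_C)/11, q_C = (215 - 4q_N)/12.
Solving the pair: q_N = 283/29, q_C = 1701/116.
Total output Q = 24.4224, so price P = 312 - 4·24.4224 = 214.3103.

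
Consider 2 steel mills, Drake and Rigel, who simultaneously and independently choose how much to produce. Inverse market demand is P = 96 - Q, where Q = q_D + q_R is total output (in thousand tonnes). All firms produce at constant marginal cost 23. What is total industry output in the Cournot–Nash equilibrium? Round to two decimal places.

48.67

Each firm earns π_i = (96 - Q)q_i - 23q_i.
First-order condition (treating rivals' output as given): 73 - 2q_i - q_j = 0.
By symmetry each firm produces the same amount; substituting q_j = q_i yields q_i = 73/3.
Total output Q = 73/3 + 73/3 = 146/3.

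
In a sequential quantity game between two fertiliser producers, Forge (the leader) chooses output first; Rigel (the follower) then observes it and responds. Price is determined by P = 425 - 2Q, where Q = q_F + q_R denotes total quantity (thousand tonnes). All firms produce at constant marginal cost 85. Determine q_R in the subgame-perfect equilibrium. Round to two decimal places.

Solve by backward induction. Given q_F, the follower Rigel maximises π_R = (425 - 2q_F - 2q_R)q_R - 85q_R.
Follower FOC: 340 - 2q_F - 4q_R = 0, so q_R(q_F) = (340 - 2q_F)/4.
Forge substitutes q_R(q_F) into its own profit: π_F = q_F(425 - 2q_F - (340 - 2q_F)/2) - 85q_F = (255 - q_F)q_F - 85q_F.
Maximising: ∂π_F/∂q_F = 170 - 2q_F = 0, giving q_F = 85.
Then q_R = (340 - 2·85)/4 = 85/2.

42.50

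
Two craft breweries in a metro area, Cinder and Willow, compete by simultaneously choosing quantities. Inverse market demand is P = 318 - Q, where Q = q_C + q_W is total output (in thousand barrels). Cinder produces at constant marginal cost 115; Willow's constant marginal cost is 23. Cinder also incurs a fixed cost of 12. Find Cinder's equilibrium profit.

1357

Cinder's profit: π_C = (318 - Q)q_C - (115q_C). Setting ∂π_C/∂q_C = 0: 203 - 2q_C - (q_W) = 0.
Willow's profit: π_W = (318 - Q)q_W - (23q_W). Setting ∂π_W/∂q_W = 0: 295 - 2q_W - (q_C) = 0.
Rearranging gives the reaction functions q_C = (203 - q_W)/2 and q_W = (295 - q_C)/2.
Solving the pair: q_C = 37, q_W = 129.
Price P = 318 - 166 = 152.
Cinder's profit: (152 - 115)·37 - 12 = 1357.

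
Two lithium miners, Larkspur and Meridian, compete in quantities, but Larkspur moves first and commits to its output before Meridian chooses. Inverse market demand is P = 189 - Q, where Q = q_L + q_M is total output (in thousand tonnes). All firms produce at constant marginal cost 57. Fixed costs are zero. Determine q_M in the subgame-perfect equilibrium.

Solve by backward induction. Given q_L, the follower Meridian maximises π_M = (189 - q_L - q_M)q_M - 57q_M.
Setting the follower's marginal profit to zero, 132 - q_L - 2q_M = 0, i.e. q_M = (132 - q_L)/2.
Larkspur substitutes q_M(q_L) into its own profit: π_L = q_L(189 - q_L - (132 - q_L)/2) - 57q_L = (123 - (1/2)q_L)q_L - 57q_L.
Maximising: ∂π_L/∂q_L = 66 - q_L = 0, giving q_L = 66.
Then q_M = (132 - 66)/2 = 33.

33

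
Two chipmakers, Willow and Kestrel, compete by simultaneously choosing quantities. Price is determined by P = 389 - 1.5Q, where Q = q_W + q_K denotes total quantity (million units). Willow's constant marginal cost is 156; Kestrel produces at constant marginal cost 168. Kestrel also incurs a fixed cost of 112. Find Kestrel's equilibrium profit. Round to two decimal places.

Willow's profit: π_W = (389 - 1.5Q)q_W - (156q_W). Setting ∂π_W/∂q_W = 0: 233 - 3q_W - (3/2)(q_K) = 0.
Kestrel's first-order condition: 221 - 3q_K - (3/2)(q_W) = 0.
Rearranging gives the reaction functions q_W = (233 - (3/2)q_K)/3 and q_K = (221 - (3/2)q_W)/3.
Substituting one into the other gives q_W = 490/9 and q_K = 418/9.
Price P = 389 - (3/2)·(908/9) = 713/3.
Kestrel's profit: (713/3 - 168)·(418/9) - 112 = 3123.6296.

3123.63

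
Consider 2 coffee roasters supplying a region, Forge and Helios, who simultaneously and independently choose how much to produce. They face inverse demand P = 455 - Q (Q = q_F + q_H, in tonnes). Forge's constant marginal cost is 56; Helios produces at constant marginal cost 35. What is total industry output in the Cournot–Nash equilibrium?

273

Forge's profit: π_F = (455 - Q)q_F - (56q_F). Setting ∂π_F/∂q_F = 0: 399 - 2q_F - (q_H) = 0.
Helios's first-order condition: 420 - 2q_H - (q_F) = 0.
Best responses: q_F = (399 - q_H)/2, q_H = (420 - q_F)/2.
Solving the pair: q_F = 126, q_H = 147.
Total output Q = 126 + 147 = 273.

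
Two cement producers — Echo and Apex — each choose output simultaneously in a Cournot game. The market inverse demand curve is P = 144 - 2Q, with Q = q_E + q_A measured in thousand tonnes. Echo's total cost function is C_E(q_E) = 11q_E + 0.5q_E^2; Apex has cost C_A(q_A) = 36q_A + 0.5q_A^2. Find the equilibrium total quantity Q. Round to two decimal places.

34.43

Echo's profit: π_E = (144 - 2Q)q_E - (11q_E + (1/2)q_E²). Setting ∂π_E/∂q_E = 0: 133 - 5q_E - 2(q_A) = 0.
Apex's profit: π_A = (144 - 2Q)q_A - (36q_A + (1/2)q_A²). Setting ∂π_A/∂q_A = 0: 108 - 5q_A - 2(q_E) = 0.
So q_E = (133 - 2q_A)/5 and q_A = (108 - 2q_E)/5.
Solving the pair: q_E = 449/21, q_A = 274/21.
Total output Q = 449/21 + 274/21 = 241/7.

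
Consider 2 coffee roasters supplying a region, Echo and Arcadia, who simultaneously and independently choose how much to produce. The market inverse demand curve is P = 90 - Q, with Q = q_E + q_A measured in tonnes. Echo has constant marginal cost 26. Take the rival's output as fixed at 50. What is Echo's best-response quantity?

With the rival's output fixed at 50, Echo's profit is π_E = (90 - 50 - q_E)q_E - (26q_E) = (40 - q_E)q_E - (26q_E).
∂π_E/∂q_E = 14 - 2q_E = 0, so q_E = 7.

7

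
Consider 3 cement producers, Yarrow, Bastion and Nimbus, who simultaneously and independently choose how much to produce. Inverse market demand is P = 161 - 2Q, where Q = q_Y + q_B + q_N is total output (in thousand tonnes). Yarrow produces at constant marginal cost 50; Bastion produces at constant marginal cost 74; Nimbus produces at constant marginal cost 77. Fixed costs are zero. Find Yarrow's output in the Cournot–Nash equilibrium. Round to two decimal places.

Yarrow's profit: π_Y = (161 - 2Q)q_Y - (50q_Y). Setting ∂π_Y/∂q_Y = 0: 111 - 4q_Y - 2(q_B + q_N) = 0.
Bastion's profit: π_B = (161 - 2Q)q_B - (74q_B). Setting ∂π_B/∂q_B = 0: 87 - 4q_B - 2(q_Y + q_N) = 0.
Nimbus's profit: π_N = (161 - 2Q)q_N - (77q_N). Setting ∂π_N/∂q_N = 0: 84 - 4q_N - 2(q_Y + q_B) = 0.
Summing all 3 equations gives 282 − 8Q = 0, hence Q = 141/4.
Back-substituting: q_Y = (111 − 141/2)/2 = 81/4, q_B = (87 − 141/2)/2 = 33/4, q_N = (84 − 141/2)/2 = 27/4.

20.25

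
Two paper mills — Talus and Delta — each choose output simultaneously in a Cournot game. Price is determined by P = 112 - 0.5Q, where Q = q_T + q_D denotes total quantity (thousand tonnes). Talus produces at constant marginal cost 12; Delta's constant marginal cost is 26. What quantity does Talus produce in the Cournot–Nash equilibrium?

76

Talus's profit: π_T = (112 - 0.5Q)q_T - (12q_T). Setting ∂π_T/∂q_T = 0: 100 - q_T - (1/2)(q_D) = 0.
Delta's profit: π_D = (112 - 0.5Q)q_D - (26q_D). Setting ∂π_D/∂q_D = 0: 86 - q_D - (1/2)(q_T) = 0.
So q_T = (100 - (1/2)q_D) and q_D = (86 - (1/2)q_T).
Substituting one into the other gives q_T = 76 and q_D = 48.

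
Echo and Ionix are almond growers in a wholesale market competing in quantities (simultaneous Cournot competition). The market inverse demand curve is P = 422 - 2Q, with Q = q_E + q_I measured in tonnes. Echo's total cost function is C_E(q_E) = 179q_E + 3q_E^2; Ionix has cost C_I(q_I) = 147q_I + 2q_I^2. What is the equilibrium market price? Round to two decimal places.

325.74

Echo's profit: π_E = (422 - 2Q)q_E - (179q_E + 3q_E²). Setting ∂π_E/∂q_E = 0: 243 - 10q_E - 2(q_I) = 0.
Ionix's profit: π_I = (422 - 2Q)q_I - (147q_I + 2q_I²). Setting ∂π_I/∂q_I = 0: 275 - 8q_I - 2(q_E) = 0.
Rearranging gives the reaction functions q_E = (243 - 2q_I)/10 and q_I = (275 - 2q_E)/8.
Substituting one into the other gives q_E = 697/38 and q_I = 566/19.
Total output Q = 1829/38, so price P = 422 - 2·(1829/38) = 325.7368.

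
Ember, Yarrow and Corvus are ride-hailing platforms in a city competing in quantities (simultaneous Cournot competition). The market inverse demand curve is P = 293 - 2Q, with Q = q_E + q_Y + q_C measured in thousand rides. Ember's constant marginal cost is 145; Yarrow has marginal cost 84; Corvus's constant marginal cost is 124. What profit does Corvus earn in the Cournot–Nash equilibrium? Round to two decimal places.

Ember's profit: π_E = (293 - 2Q)q_E - (145q_E). Setting ∂π_E/∂q_E = 0: 148 - 4q_E - 2(q_Y + q_C) = 0.
Yarrow's first-order condition: 209 - 4q_Y - 2(q_E + q_C) = 0.
Corvus's profit: π_C = (293 - 2Q)q_C - (124q_C). Setting ∂π_C/∂q_C = 0: 169 - 4q_C - 2(q_E + q_Y) = 0.
Summing all 3 equations gives 526 − 8Q = 0, hence Q = 263/4.
Back-substituting: q_E = (148 − 263/2)/2 = 33/4, q_Y = (209 − 263/2)/2 = 155/4, q_C = (169 − 263/2)/2 = 75/4.
Price P = 293 - 2·(263/4) = 323/2.
Corvus's profit: (323/2 - 124)·(75/4) = 703.1250.

703.13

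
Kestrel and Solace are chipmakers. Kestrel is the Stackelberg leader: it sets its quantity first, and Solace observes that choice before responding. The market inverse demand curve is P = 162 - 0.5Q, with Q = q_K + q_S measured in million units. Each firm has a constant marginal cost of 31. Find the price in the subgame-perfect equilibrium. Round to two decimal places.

63.75

The follower Solace best-responds to any q_K: π_S = (162 - 0.5Q)q_S - 31q_S.
∂π_S/∂q_S = 131 - (1/2)q_K - q_S = 0 gives the reaction function q_S = (131 - (1/2)q_K).
The leader anticipates this reaction. Substituting into P = 162 - 0.5Q gives P = 193/2 - (1/4)q_K, so π_K = (193/2 - (1/4)q_K)q_K - 31q_K.
The leader's first-order condition 131/2 - (1/2)q_K = 0 yields q_K = 131.
Then q_S = (131 - (1/2)·131) = 131/2.
Total output Q = 393/2, so price P = 162 - (1/2)·(393/2) = 255/4.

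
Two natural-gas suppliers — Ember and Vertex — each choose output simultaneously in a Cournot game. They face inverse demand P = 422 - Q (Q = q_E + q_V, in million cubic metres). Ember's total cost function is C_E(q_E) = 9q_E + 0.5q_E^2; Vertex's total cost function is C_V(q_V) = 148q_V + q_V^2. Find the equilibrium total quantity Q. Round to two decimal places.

162.45

Ember's profit: π_E = (422 - Q)q_E - (9q_E + (1/2)q_E²). Setting ∂π_E/∂q_E = 0: 413 - 3q_E - (q_V) = 0.
Vertex's first-order condition: 274 - 4q_V - (q_E) = 0.
Rearranging gives the reaction functions q_E = (413 - q_V)/3 and q_V = (274 - q_E)/4.
Substituting one into the other gives q_E = 1378/11 and q_V = 409/11.
Total output Q = 1378/11 + 409/11 = 1787/11.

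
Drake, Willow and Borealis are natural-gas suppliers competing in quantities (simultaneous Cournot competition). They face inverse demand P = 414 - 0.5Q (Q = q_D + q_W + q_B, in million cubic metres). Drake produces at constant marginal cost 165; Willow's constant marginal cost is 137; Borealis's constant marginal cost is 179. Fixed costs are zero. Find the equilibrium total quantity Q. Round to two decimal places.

380.50

Drake's profit: π_D = (414 - 0.5Q)q_D - (165q_D). Setting ∂π_D/∂q_D = 0: 249 - q_D - (1/2)(q_W + q_B) = 0.
Willow's profit: π_W = (414 - 0.5Q)q_W - (137q_W). Setting ∂π_W/∂q_W = 0: 277 - q_W - (1/2)(q_D + q_B) = 0.
Borealis's first-order condition: 235 - q_B - (1/2)(q_D + q_W) = 0.
Summing all 3 equations gives 761 − 2Q = 0, hence Q = 761/2.
Back-substituting: q_D = (249 − 761/4)/(1/2) = 235/2, q_W = (277 − 761/4)/(1/2) = 347/2, q_B = (235 − 761/4)/(1/2) = 179/2.
Total output Q = 235/2 + 347/2 + 179/2 = 761/2.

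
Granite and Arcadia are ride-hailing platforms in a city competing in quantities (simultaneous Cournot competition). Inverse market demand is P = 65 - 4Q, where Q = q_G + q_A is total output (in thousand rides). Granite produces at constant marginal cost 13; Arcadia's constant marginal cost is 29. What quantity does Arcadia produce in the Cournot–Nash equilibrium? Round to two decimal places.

1.67

Granite's profit: π_G = (65 - 4Q)q_G - (13q_G). Setting ∂π_G/∂q_G = 0: 52 - 8q_G - 4(q_A) = 0.
Arcadia's first-order condition: 36 - 8q_A - 4(q_G) = 0.
Best responses: q_G = (52 - 4q_A)/8, q_A = (36 - 4q_G)/8.
Substituting one into the other gives q_G = 17/3 and q_A = 5/3.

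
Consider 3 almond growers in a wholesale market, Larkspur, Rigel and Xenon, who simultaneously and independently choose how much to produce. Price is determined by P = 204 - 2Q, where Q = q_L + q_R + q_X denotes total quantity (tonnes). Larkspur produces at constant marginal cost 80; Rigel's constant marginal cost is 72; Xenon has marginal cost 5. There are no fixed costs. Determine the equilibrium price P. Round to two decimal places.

Larkspur's profit: π_L = (204 - 2Q)q_L - (80q_L). Setting ∂π_L/∂q_L = 0: 124 - 4q_L - 2(q_R + q_X) = 0.
Rigel's profit: π_R = (204 - 2Q)q_R - (72q_R). Setting ∂π_R/∂q_R = 0: 132 - 4q_R - 2(q_L + q_X) = 0.
Xenon's first-order condition: 199 - 4q_X - 2(q_L + q_R) = 0.
Adding the 3 first-order conditions: 455 − 8Q = 0, so Q = 455/8.
Back-substituting: q_L = (124 − 455/4)/2 = 41/8, q_R = (132 − 455/4)/2 = 73/8, q_X = (199 − 455/4)/2 = 341/8.
Total output Q = 455/8, so price P = 204 - 2·(455/8) = 361/4.

90.25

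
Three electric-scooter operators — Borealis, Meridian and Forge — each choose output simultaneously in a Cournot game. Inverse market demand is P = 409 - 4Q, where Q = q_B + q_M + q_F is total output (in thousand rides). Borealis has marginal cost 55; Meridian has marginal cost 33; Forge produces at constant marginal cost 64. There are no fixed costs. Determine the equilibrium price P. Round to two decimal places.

140.25

Borealis's profit: π_B = (409 - 4Q)q_B - (55q_B). Setting ∂π_B/∂q_B = 0: 354 - 8q_B - 4(q_M + q_F) = 0.
Meridian's first-order condition: 376 - 8q_M - 4(q_B + q_F) = 0.
Forge's profit: π_F = (409 - 4Q)q_F - (64q_F). Setting ∂π_F/∂q_F = 0: 345 - 8q_F - 4(q_B + q_M) = 0.
Summing all 3 equations gives 1075 − 16Q = 0, hence Q = 1075/16.
Back-substituting: q_B = (354 − 1075/4)/4 = 341/16, q_M = (376 − 1075/4)/4 = 429/16, q_F = (345 − 1075/4)/4 = 305/16.
Total output Q = 1075/16, so price P = 409 - 4·(1075/16) = 561/4.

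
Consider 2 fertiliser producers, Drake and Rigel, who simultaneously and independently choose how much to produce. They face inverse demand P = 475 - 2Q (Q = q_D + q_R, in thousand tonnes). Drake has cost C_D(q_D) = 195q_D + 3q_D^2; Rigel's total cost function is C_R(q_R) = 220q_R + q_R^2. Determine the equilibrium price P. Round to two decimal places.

Drake's profit: π_D = (475 - 2Q)q_D - (195q_D + 3q_D²). Setting ∂π_D/∂q_D = 0: 280 - 10q_D - 2(q_R) = 0.
Rigel's profit: π_R = (475 - 2Q)q_R - (220q_R + q_R²). Setting ∂π_R/∂q_R = 0: 255 - 6q_R - 2(q_D) = 0.
Rearranging gives the reaction functions q_D = (280 - 2q_R)/10 and q_R = (255 - 2q_D)/6.
Solving the pair: q_D = 585/28, q_R = 995/28.
Total output Q = 395/7, so price P = 475 - 2·(395/7) = 362.1429.

362.14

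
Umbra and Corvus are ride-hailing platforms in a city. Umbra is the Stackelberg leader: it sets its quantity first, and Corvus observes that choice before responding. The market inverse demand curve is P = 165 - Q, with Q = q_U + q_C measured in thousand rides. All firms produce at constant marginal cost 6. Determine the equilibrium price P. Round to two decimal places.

45.75

Solve by backward induction. Given q_U, the follower Corvus maximises π_C = (165 - q_U - q_C)q_C - 6q_C.
∂π_C/∂q_C = 159 - q_U - 2q_C = 0 gives the reaction function q_C = (159 - q_U)/2.
Umbra substitutes q_C(q_U) into its own profit: π_U = q_U(165 - q_U - (159 - q_U)/2) - 6q_U = (171/2 - (1/2)q_U)q_U - 6q_U.
The leader's first-order condition 159/2 - q_U = 0 yields q_U = 159/2.
Then q_C = (159 - 159/2)/2 = 159/4.
Total output Q = 477/4, so price P = 165 - 477/4 = 183/4.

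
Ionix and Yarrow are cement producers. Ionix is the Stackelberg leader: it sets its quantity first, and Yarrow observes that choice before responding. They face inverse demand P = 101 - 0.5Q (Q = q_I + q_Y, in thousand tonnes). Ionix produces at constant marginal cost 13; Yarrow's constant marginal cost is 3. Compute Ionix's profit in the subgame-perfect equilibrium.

Solve by backward induction. Given q_I, the follower Yarrow maximises π_Y = (101 - (1/2)q_I - (1/2)q_Y)q_Y - 3q_Y.
Follower FOC: 98 - (1/2)q_I - q_Y = 0, so q_Y(q_I) = (98 - (1/2)q_I).
The leader anticipates this reaction. Substituting into P = 101 - 0.5Q gives P = 52 - (1/4)q_I, so π_I = (52 - (1/4)q_I)q_I - 13q_I.
The leader's first-order condition 39 - (1/2)q_I = 0 yields q_I = 78.
Then q_Y = (98 - (1/2)·78) = 59.
Price P = 101 - (1/2)·137 = 65/2.
Ionix's profit: (65/2 - 13)·78 = 1521.

1521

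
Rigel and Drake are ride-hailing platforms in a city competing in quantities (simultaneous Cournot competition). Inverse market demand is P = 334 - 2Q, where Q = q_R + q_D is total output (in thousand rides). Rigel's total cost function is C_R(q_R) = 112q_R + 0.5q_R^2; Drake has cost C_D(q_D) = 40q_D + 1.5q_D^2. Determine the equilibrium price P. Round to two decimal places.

205.48

Rigel's profit: π_R = (334 - 2Q)q_R - (112q_R + (1/2)q_R²). Setting ∂π_R/∂q_R = 0: 222 - 5q_R - 2(q_D) = 0.
Drake's first-order condition: 294 - 7q_D - 2(q_R) = 0.
Best responses: q_R = (222 - 2q_D)/5, q_D = (294 - 2q_R)/7.
Substituting one into the other gives q_R = 966/31 and q_D = 1026/31.
Total output Q = 1992/31, so price P = 334 - 2·(1992/31) = 205.4839.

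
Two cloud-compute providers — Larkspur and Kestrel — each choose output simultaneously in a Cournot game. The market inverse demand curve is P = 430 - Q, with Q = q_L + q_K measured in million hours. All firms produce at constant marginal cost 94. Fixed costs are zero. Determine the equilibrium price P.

206

Each firm earns π_i = (430 - Q)q_i - 94q_i.
Setting ∂π_i/∂q_i = 0 with rivals' quantities fixed: 336 - 2q_i - q_j = 0.
By symmetry each firm produces the same amount; substituting q_j = q_i yields q_i = 336/3 = 112.
Total output Q = 224, so price P = 430 - 224 = 206.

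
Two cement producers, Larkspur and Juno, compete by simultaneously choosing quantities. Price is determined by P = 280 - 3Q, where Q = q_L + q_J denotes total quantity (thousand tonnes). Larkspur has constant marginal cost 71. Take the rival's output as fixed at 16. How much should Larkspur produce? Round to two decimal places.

With the rival's output fixed at 16, Larkspur's profit is π_L = (280 - 3·16 - 3q_L)q_L - (71q_L) = (232 - 3q_L)q_L - (71q_L).
∂π_L/∂q_L = 161 - 6q_L = 0, so q_L = 161/6.

26.83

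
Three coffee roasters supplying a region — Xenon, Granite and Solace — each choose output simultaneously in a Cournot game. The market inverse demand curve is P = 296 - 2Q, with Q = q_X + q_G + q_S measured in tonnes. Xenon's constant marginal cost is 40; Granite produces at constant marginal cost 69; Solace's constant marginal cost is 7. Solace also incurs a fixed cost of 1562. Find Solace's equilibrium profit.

Xenon's profit: π_X = (296 - 2Q)q_X - (40q_X). Setting ∂π_X/∂q_X = 0: 256 - 4q_X - 2(q_G + q_S) = 0.
Granite's profit: π_G = (296 - 2Q)q_G - (69q_G). Setting ∂π_G/∂q_G = 0: 227 - 4q_G - 2(q_X + q_S) = 0.
Solace's profit: π_S = (296 - 2Q)q_S - (7q_S). Setting ∂π_S/∂q_S = 0: 289 - 4q_S - 2(q_X + q_G) = 0.
Summing all 3 equations gives 772 − 8Q = 0, hence Q = 193/2.
Back-substituting: q_X = (256 − 193)/2 = 63/2, q_G = (227 − 193)/2 = 17, q_S = (289 − 193)/2 = 48.
Price P = 296 - 2·(193/2) = 103.
Solace's profit: (103 - 7)·48 - 1562 = 3046.

3046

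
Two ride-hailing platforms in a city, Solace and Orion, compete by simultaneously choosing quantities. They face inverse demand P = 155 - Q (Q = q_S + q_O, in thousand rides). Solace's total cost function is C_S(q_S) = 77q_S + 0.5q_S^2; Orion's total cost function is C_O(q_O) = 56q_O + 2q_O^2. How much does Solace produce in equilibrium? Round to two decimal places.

Solace's profit: π_S = (155 - Q)q_S - (77q_S + (1/2)q_S²). Setting ∂π_S/∂q_S = 0: 78 - 3q_S - (q_O) = 0.
Orion's first-order condition: 99 - 6q_O - (q_S) = 0.
So q_S = (78 - q_O)/3 and q_O = (99 - q_S)/6.
Solving the pair: q_S = 369/17, q_O = 219/17.

21.71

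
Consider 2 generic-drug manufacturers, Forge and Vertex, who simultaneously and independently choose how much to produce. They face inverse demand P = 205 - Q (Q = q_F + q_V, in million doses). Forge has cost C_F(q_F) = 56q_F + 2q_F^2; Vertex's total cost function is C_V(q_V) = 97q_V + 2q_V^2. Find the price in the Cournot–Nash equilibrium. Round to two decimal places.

168.29

Forge's profit: π_F = (205 - Q)q_F - (56q_F + 2q_F²). Setting ∂π_F/∂q_F = 0: 149 - 6q_F - (q_V) = 0.
Vertex's first-order condition: 108 - 6q_V - (q_F) = 0.
Best responses: q_F = (149 - q_V)/6, q_V = (108 - q_F)/6.
Substituting one into the other gives q_F = 786/35 and q_V = 499/35.
Total output Q = 257/7, so price P = 205 - 257/7 = 1178/7.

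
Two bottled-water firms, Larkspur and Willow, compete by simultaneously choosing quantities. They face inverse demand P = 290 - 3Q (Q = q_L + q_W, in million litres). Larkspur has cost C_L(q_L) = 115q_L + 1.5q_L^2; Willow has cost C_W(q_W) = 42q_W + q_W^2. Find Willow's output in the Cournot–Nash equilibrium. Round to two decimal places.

27.10

Larkspur's profit: π_L = (290 - 3Q)q_L - (115q_L + (3/2)q_L²). Setting ∂π_L/∂q_L = 0: 175 - 9q_L - 3(q_W) = 0.
Willow's profit: π_W = (290 - 3Q)q_W - (42q_W + q_W²). Setting ∂π_W/∂q_W = 0: 248 - 8q_W - 3(q_L) = 0.
Rearranging gives the reaction functions q_L = (175 - 3q_W)/9 and q_W = (248 - 3q_L)/8.
Solving the pair: q_L = 656/63, q_W = 569/21.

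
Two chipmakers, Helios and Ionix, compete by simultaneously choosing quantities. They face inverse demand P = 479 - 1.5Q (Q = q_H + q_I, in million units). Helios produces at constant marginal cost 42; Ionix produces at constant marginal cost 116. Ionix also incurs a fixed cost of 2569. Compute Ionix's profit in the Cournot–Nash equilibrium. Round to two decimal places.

Helios's profit: π_H = (479 - 1.5Q)q_H - (42q_H). Setting ∂π_H/∂q_H = 0: 437 - 3q_H - (3/2)(q_I) = 0.
Ionix's first-order condition: 363 - 3q_I - (3/2)(q_H) = 0.
So q_H = (437 - (3/2)q_I)/3 and q_I = (363 - (3/2)q_H)/3.
Substituting one into the other gives q_H = 1022/9 and q_I = 578/9.
Price P = 479 - (3/2)·(1600/9) = 637/3.
Ionix's profit: (637/3 - 116)·(578/9) - 2569 = 3617.7407.

3617.74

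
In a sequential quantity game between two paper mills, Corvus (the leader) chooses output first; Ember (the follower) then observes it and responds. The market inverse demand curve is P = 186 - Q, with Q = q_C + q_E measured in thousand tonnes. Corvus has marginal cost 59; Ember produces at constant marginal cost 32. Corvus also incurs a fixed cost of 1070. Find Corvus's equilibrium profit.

180

The follower Ember best-responds to any q_C: π_E = (186 - Q)q_E - 32q_E.
∂π_E/∂q_E = 154 - q_C - 2q_E = 0 gives the reaction function q_E = (154 - q_C)/2.
The leader anticipates this reaction. Substituting into P = 186 - Q gives P = 109 - (1/2)q_C, so π_C = (109 - (1/2)q_C)q_C - 59q_C.
Leader FOC: 50 - q_C = 0, so q_C = 50.
Then q_E = (154 - 50)/2 = 52.
Price P = 186 - 102 = 84.
Corvus's profit: (84 - 59)·50 - 1070 = 180.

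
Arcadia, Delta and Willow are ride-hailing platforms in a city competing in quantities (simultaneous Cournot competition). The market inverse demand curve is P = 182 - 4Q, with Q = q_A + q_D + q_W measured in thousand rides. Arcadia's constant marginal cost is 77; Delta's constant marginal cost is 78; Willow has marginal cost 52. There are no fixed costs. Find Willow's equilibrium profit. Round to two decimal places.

Arcadia's profit: π_A = (182 - 4Q)q_A - (77q_A). Setting ∂π_A/∂q_A = 0: 105 - 8q_A - 4(q_D + q_W) = 0.
Delta's profit: π_D = (182 - 4Q)q_D - (78q_D). Setting ∂π_D/∂q_D = 0: 104 - 8q_D - 4(q_A + q_W) = 0.
Willow's first-order condition: 130 - 8q_W - 4(q_A + q_D) = 0.
Adding the 3 first-order conditions: 339 − 16Q = 0, so Q = 339/16.
Back-substituting: q_A = (105 − 339/4)/4 = 81/16, q_D = (104 − 339/4)/4 = 77/16, q_W = (130 − 339/4)/4 = 181/16.
Price P = 182 - 4·(339/16) = 389/4.
Willow's profit: (389/4 - 52)·(181/16) = 511.8906.

511.89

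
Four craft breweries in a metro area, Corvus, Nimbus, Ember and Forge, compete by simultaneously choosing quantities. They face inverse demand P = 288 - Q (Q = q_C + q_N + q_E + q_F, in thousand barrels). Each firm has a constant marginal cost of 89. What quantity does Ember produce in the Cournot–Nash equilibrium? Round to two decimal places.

39.80

A representative firm's profit is π_i = q_i(288 - Q) - 89q_i.
Setting ∂π_i/∂q_i = 0 with rivals' quantities fixed: 199 - 2q_i - Σ_{j≠i} q_j = 0.
By symmetry each firm produces the same amount; substituting Σ_{j≠i} q_j = 3q_i yields q_i = 199/5.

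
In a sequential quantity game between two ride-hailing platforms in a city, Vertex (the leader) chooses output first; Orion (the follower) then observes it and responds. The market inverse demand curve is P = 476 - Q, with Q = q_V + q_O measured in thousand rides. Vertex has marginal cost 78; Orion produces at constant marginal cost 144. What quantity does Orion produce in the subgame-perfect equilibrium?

Solve by backward induction. Given q_V, the follower Orion maximises π_O = (476 - q_V - q_O)q_O - 144q_O.
Setting the follower's marginal profit to zero, 332 - q_V - 2q_O = 0, i.e. q_O = (332 - q_V)/2.
The leader anticipates this reaction. Substituting into P = 476 - Q gives P = 310 - (1/2)q_V, so π_V = (310 - (1/2)q_V)q_V - 78q_V.
The leader's first-order condition 232 - q_V = 0 yields q_V = 232.
Then q_O = (332 - 232)/2 = 50.

50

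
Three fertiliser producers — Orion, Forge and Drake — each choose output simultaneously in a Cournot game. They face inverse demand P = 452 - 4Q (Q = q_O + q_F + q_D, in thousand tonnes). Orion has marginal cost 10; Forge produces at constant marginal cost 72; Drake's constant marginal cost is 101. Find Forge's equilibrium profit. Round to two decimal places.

1881.39

Orion's profit: π_O = (452 - 4Q)q_O - (10q_O). Setting ∂π_O/∂q_O = 0: 442 - 8q_O - 4(q_F + q_D) = 0.
Forge's first-order condition: 380 - 8q_F - 4(q_O + q_D) = 0.
Drake's profit: π_D = (452 - 4Q)q_D - (101q_D). Setting ∂π_D/∂q_D = 0: 351 - 8q_D - 4(q_O + q_F) = 0.
Summing all 3 equations gives 1173 − 16Q = 0, hence Q = 1173/16.
Back-substituting: q_O = (442 − 1173/4)/4 = 595/16, q_F = (380 − 1173/4)/4 = 347/16, q_D = (351 − 1173/4)/4 = 231/16.
Price P = 452 - 4·(1173/16) = 635/4.
Forge's profit: (635/4 - 72)·(347/16) = 1881.3906.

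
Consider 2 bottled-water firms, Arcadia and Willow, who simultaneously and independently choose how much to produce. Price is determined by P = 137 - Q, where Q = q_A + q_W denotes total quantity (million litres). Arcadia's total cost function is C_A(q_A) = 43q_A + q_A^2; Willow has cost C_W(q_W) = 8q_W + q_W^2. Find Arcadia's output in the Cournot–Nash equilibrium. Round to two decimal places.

16.47

Arcadia's profit: π_A = (137 - Q)q_A - (43q_A + q_A²). Setting ∂π_A/∂q_A = 0: 94 - 4q_A - (q_W) = 0.
Willow's profit: π_W = (137 - Q)q_W - (8q_W + q_W²). Setting ∂π_W/∂q_W = 0: 129 - 4q_W - (q_A) = 0.
Best responses: q_A = (94 - q_W)/4, q_W = (129 - q_A)/4.
Substituting one into the other gives q_A = 247/15 and q_W = 422/15.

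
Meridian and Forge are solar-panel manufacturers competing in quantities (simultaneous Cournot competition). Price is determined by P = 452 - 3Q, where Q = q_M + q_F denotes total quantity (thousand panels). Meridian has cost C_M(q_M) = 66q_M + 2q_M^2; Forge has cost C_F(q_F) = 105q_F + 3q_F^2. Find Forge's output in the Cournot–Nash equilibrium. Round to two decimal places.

Meridian's profit: π_M = (452 - 3Q)q_M - (66q_M + 2q_M²). Setting ∂π_M/∂q_M = 0: 386 - 10q_M - 3(q_F) = 0.
Forge's first-order condition: 347 - 12q_F - 3(q_M) = 0.
Best responses: q_M = (386 - 3q_F)/10, q_F = (347 - 3q_M)/12.
Solving the pair: q_M = 1197/37, q_F = 20.8288.

20.83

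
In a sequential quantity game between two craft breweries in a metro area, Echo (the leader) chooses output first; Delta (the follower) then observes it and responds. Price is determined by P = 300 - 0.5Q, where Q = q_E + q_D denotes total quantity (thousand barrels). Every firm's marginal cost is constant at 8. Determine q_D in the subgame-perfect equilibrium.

The follower Delta best-responds to any q_E: π_D = (300 - 0.5Q)q_D - 8q_D.
∂π_D/∂q_D = 292 - (1/2)q_E - q_D = 0 gives the reaction function q_D = (292 - (1/2)q_E).
The leader anticipates this reaction. Substituting into P = 300 - 0.5Q gives P = 154 - (1/4)q_E, so π_E = (154 - (1/4)q_E)q_E - 8q_E.
Leader FOC: 146 - (1/2)q_E = 0, so q_E = 292.
Then q_D = (292 - (1/2)·292) = 146.

146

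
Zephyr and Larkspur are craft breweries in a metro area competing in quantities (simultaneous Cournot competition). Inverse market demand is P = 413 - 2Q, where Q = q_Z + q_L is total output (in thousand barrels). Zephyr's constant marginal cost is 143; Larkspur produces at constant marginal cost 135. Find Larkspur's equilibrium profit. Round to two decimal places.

4544.22

Zephyr's profit: π_Z = (413 - 2Q)q_Z - (143q_Z). Setting ∂π_Z/∂q_Z = 0: 270 - 4q_Z - 2(q_L) = 0.
Larkspur's profit: π_L = (413 - 2Q)q_L - (135q_L). Setting ∂π_L/∂q_L = 0: 278 - 4q_L - 2(q_Z) = 0.
Best responses: q_Z = (270 - 2q_L)/4, q_L = (278 - 2q_Z)/4.
Substituting one into the other gives q_Z = 131/3 and q_L = 143/3.
Price P = 413 - 2·(274/3) = 691/3.
Larkspur's profit: (691/3 - 135)·(143/3) = 4544.2222.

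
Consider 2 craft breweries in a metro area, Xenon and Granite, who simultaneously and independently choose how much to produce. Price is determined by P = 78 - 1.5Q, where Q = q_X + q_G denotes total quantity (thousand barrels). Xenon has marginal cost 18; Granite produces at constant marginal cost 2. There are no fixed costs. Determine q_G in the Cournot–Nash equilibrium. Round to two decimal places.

20.44

Xenon's profit: π_X = (78 - 1.5Q)q_X - (18q_X). Setting ∂π_X/∂q_X = 0: 60 - 3q_X - (3/2)(q_G) = 0.
Granite's profit: π_G = (78 - 1.5Q)q_G - (2q_G). Setting ∂π_G/∂q_G = 0: 76 - 3q_G - (3/2)(q_X) = 0.
So q_X = (60 - (3/2)q_G)/3 and q_G = (76 - (3/2)q_X)/3.
Substituting one into the other gives q_X = 88/9 and q_G = 184/9.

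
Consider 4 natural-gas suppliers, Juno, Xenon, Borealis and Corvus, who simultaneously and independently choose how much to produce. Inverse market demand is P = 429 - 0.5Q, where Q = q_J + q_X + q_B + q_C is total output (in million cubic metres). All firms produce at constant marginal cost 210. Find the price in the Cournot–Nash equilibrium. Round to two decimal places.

A representative firm's profit is π_i = q_i(429 - 0.5Q) - 210q_i.
First-order condition (treating rivals' output as given): 219 - q_i - (1/2)·Σ_{j≠i} q_j = 0.
With identical firms every q_j equals q_i, so Σ_{j≠i} q_j = 3q_i and 219 = (5/2)q_i, giving q_i = 438/5.
Total output Q = 1752/5, so price P = 429 - (1/2)·(1752/5) = 1269/5.

253.80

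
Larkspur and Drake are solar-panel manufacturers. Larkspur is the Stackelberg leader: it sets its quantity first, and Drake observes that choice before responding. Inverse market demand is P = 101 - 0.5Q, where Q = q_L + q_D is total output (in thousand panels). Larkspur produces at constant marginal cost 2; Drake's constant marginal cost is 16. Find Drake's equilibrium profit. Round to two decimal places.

Solve by backward induction. Given q_L, the follower Drake maximises π_D = (101 - (1/2)q_L - (1/2)q_D)q_D - 16q_D.
Follower FOC: 85 - (1/2)q_L - q_D = 0, so q_D(q_L) = (85 - (1/2)q_L).
The leader anticipates this reaction. Substituting into P = 101 - 0.5Q gives P = 117/2 - (1/4)q_L, so π_L = (117/2 - (1/4)q_L)q_L - 2q_L.
Leader FOC: 113/2 - (1/2)q_L = 0, so q_L = 113.
Then q_D = (85 - (1/2)·113) = 57/2.
Price P = 101 - (1/2)·(283/2) = 121/4.
Drake's profit: (121/4 - 16)·(57/2) = 406.1250.

406.13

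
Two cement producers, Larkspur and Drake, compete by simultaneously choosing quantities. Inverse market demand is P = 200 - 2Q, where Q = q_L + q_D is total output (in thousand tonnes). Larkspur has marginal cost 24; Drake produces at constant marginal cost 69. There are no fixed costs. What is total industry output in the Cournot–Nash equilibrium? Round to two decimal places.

51.17

Larkspur's profit: π_L = (200 - 2Q)q_L - (24q_L). Setting ∂π_L/∂q_L = 0: 176 - 4q_L - 2(q_D) = 0.
Drake's profit: π_D = (200 - 2Q)q_D - (69q_D). Setting ∂π_D/∂q_D = 0: 131 - 4q_D - 2(q_L) = 0.
So q_L = (176 - 2q_D)/4 and q_D = (131 - 2q_L)/4.
Solving the pair: q_L = 221/6, q_D = 43/3.
Total output Q = 221/6 + 43/3 = 307/6.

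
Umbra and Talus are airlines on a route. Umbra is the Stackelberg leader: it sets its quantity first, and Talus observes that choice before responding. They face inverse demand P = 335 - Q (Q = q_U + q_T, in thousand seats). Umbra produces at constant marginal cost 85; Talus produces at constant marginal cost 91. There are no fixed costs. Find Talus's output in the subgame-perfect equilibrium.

58

Solve by backward induction. Given q_U, the follower Talus maximises π_T = (335 - q_U - q_T)q_T - 91q_T.
Follower FOC: 244 - q_U - 2q_T = 0, so q_T(q_U) = (244 - q_U)/2.
The leader anticipates this reaction. Substituting into P = 335 - Q gives P = 213 - (1/2)q_U, so π_U = (213 - (1/2)q_U)q_U - 85q_U.
Maximising: ∂π_U/∂q_U = 128 - q_U = 0, giving q_U = 128.
Then q_T = (244 - 128)/2 = 58.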